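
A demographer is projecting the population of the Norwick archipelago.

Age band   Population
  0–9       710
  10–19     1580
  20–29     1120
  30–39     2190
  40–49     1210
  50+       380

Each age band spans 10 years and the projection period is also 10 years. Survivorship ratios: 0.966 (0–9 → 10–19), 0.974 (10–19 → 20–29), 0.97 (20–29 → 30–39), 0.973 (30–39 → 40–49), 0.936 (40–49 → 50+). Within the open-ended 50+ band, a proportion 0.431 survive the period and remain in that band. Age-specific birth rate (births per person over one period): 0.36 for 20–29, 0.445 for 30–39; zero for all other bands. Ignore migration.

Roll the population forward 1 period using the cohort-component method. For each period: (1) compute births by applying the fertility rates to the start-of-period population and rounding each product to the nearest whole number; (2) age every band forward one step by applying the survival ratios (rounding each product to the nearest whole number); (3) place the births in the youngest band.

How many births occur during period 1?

1378

Numbering the bands 1..6 from youngest to oldest:
Period 1:
Births: 1120 * 0.36 = 403  |  2190 * 0.445 = 975 — total 1378
Band 2: 710 * 0.966 = 686
Band 3: 1580 * 0.974 = 1539
Band 4: 1120 * 0.97 = 1086
Band 5: 2190 * 0.973 = 2131
Band 6: 1210 * 0.936 + 380 * 0.431 = 1133 + 164 = 1297
→ [1378, 686, 1539, 1086, 2131, 1297]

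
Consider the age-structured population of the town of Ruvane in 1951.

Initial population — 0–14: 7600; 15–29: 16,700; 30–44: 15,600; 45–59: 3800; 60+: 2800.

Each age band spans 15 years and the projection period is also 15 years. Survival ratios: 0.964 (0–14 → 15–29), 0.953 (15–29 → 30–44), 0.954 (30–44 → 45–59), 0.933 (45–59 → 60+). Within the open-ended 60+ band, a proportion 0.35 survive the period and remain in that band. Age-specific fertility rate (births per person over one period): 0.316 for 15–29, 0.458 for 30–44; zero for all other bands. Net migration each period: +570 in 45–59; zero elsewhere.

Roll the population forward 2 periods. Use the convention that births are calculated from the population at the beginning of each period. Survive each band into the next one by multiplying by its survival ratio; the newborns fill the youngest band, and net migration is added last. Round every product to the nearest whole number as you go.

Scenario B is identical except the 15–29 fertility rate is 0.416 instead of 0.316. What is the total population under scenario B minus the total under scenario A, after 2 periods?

2343

Call the bands 1 to 5, youngest first.
Period 1:
Births: 16700 × 0.316 = 5277 ; 15600 × 0.458 = 7145 — total 12422
Band 2: 7600 × 0.964 = 7326
Band 3: 16700 × 0.953 = 15915
Band 4: 15600 × 0.954 = 14882
Band 5: 3800 × 0.933 + 2800 × 0.35 = 3545 + 980 = 4525
Net migration: Band 4 + 570 → 15452
→ [12422, 7326, 15915, 15452, 4525]
Period 2:
Births: 7326 × 0.316 = 2315 ; 15915 × 0.458 = 7289 — total 9604
Band 2: 12422 × 0.964 = 11975
Band 3: 7326 × 0.953 = 6982
Band 4: 15915 × 0.954 = 15183
Band 5: 15452 × 0.933 + 4525 × 0.35 = 14417 + 1584 = 16001
Net migration: Band 4 + 570 → 15753
→ [9604, 11975, 6982, 15753, 16001]
Scenario A total after 2 periods: 60315
Scenario B projection —
Period 1:
Births: 16700 × 0.416 = 6947 ; 15600 × 0.458 = 7145 — total 14092
Band 2: 7600 × 0.964 = 7326
Band 3: 16700 × 0.953 = 15915
Band 4: 15600 × 0.954 = 14882
Band 5: 3800 × 0.933 + 2800 × 0.35 = 3545 + 980 = 4525
Net migration: Band 4 + 570 → 15452
→ [14092, 7326, 15915, 15452, 4525]
Period 2:
Births: 7326 × 0.416 = 3048 ; 15915 × 0.458 = 7289 — total 10337
Band 2: 14092 × 0.964 = 13585
Band 3: 7326 × 0.953 = 6982
Band 4: 15915 × 0.954 = 15183
Band 5: 15452 × 0.933 + 4525 × 0.35 = 14417 + 1584 = 16001
Net migration: Band 4 + 570 → 15753
→ [10337, 13585, 6982, 15753, 16001]
Scenario B total after 2 periods: 62658
Difference B − A = 62658 − 60315 = 2343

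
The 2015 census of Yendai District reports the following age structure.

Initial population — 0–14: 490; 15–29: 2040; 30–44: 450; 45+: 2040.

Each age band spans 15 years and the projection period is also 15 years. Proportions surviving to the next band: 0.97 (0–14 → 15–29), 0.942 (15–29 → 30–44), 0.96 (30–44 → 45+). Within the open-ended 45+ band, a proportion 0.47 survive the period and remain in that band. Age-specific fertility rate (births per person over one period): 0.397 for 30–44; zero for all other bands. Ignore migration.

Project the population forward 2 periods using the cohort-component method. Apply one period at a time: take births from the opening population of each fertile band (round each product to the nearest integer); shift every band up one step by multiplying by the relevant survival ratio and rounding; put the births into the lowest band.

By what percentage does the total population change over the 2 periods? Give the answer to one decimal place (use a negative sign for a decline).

— Period 1 —
Births: 450 × 0.397 = 179
15–29: 490 × 0.97 = 475
30–44: 2040 × 0.942 = 1922
45+: 450 × 0.96 + 2040 × 0.47 = 432 + 959 = 1391
End of period: [179, 475, 1922, 1391]
— Period 2 —
Births: 1922 × 0.397 = 763
15–29: 179 × 0.97 = 174
30–44: 475 × 0.942 = 447
45+: 1922 × 0.96 + 1391 × 0.47 = 1845 + 654 = 2499
End of period: [763, 174, 447, 2499]
Total: 5020 → 3883; change = -1137; percentage change = -22.6%

-22.6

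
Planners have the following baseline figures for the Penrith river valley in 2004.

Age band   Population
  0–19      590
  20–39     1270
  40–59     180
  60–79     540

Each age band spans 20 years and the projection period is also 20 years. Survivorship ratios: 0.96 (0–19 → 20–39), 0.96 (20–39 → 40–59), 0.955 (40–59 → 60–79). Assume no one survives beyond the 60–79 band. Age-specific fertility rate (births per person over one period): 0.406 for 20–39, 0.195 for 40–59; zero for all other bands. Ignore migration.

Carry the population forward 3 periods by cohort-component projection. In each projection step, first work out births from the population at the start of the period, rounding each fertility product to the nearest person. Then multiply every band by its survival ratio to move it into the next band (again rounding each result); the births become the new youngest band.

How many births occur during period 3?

— Period 1 —
Births: 1270 × 0.406 = 516, 180 × 0.195 = 35 → 551
20–39: 590 × 0.96 = 566
40–59: 1270 × 0.96 = 1219
60–79: 180 × 0.955 = 172
→ [551, 566, 1219, 172]
— Period 2 —
Births: 566 × 0.406 = 230, 1219 × 0.195 = 238 → 468
20–39: 551 × 0.96 = 529
40–59: 566 × 0.96 = 543
60–79: 1219 × 0.955 = 1164
→ [468, 529, 543, 1164]
— Period 3 —
Births: 529 × 0.406 = 215, 543 × 0.195 = 106 → 321
20–39: 468 × 0.96 = 449
40–59: 529 × 0.96 = 508
60–79: 543 × 0.955 = 519
→ [321, 449, 508, 519]

321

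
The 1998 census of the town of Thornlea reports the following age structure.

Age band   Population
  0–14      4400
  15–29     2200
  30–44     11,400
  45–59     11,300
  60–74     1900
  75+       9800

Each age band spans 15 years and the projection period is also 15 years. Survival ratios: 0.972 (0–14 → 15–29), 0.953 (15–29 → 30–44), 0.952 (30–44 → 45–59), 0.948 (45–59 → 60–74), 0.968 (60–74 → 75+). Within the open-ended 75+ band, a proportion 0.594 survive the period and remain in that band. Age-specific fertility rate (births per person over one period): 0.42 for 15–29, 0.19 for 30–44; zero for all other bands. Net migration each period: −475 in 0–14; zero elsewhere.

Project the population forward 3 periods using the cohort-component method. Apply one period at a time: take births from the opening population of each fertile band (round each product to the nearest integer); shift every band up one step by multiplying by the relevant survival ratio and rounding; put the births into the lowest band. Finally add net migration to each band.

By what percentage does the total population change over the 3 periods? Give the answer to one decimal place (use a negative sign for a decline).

Numbering the bands 1..6 from youngest to oldest:
After projecting period 1:
Births: 2200 * 0.42 = 924, 11400 * 0.19 = 2166 ⇒ total 3090
Band 2: 4400 * 0.972 = 4277
Band 3: 2200 * 0.953 = 2097
Band 4: 11400 * 0.952 = 10853
Band 5: 11300 * 0.948 = 10712
Band 6: 1900 * 0.968 + 9800 * 0.594 = 1839 + 5821 = 7660
Net migration: Band 1 − 475 → 2615
Population now: 0–14=2615, 15–29=4277, 30–44=2097, 45–59=10853, 60–74=10712, 75+=7660
After projecting period 2:
Births: 4277 * 0.42 = 1796, 2097 * 0.19 = 398 ⇒ total 2194
Band 2: 2615 * 0.972 = 2542
Band 3: 4277 * 0.953 = 4076
Band 4: 2097 * 0.952 = 1996
Band 5: 10853 * 0.948 = 10289
Band 6: 10712 * 0.968 + 7660 * 0.594 = 10369 + 4550 = 14919
Net migration: Band 1 − 475 → 1719
Population now: 0–14=1719, 15–29=2542, 30–44=4076, 45–59=1996, 60–74=10289, 75+=14919
After projecting period 3:
Births: 2542 * 0.42 = 1068, 4076 * 0.19 = 774 ⇒ total 1842
Band 2: 1719 * 0.972 = 1671
Band 3: 2542 * 0.953 = 2423
Band 4: 4076 * 0.952 = 3880
Band 5: 1996 * 0.948 = 1892
Band 6: 10289 * 0.968 + 14919 * 0.594 = 9960 + 8862 = 18822
Net migration: Band 1 − 475 → 1367
Population now: 0–14=1367, 15–29=1671, 30–44=2423, 45–59=3880, 60–74=1892, 75+=18822
Total: 41000 → 30055; change = -10945; percentage change = -26.7%

-26.7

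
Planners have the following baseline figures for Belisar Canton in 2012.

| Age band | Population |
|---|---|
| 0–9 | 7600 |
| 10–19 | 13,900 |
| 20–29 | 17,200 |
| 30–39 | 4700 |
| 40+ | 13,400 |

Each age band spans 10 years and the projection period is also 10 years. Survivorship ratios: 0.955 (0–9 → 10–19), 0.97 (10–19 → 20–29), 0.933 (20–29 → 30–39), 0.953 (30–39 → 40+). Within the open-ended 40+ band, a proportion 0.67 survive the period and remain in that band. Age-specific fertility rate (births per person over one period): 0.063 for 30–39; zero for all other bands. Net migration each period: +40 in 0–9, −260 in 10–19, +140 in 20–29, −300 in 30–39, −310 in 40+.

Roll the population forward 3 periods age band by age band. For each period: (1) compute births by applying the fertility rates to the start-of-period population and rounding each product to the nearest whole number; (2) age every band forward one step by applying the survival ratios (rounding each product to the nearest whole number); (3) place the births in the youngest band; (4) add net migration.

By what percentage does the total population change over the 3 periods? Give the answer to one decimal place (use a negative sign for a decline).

Period 1.
Births: 4700 × 0.063 = 296
10–19: 7600 × 0.955 = 7258
20–29: 13900 × 0.97 = 13483
30–39: 17200 × 0.933 = 16048
40+: 4700 × 0.953 + 13400 × 0.67 = 4479 + 8978 = 13457
Net migration: 0–9 + 40 → 336; 10–19 − 260 → 6998; 20–29 + 140 → 13623; 30–39 − 300 → 15748; 40+ − 310 → 13147
Giving 336 / 6998 / 13623 / 15748 / 13147.
Period 2.
Births: 15748 × 0.063 = 992
10–19: 336 × 0.955 = 321
20–29: 6998 × 0.97 = 6788
30–39: 13623 × 0.933 = 12710
40+: 15748 × 0.953 + 13147 × 0.67 = 15008 + 8808 = 23816
Net migration: 0–9 + 40 → 1032; 10–19 − 260 → 61; 20–29 + 140 → 6928; 30–39 − 300 → 12410; 40+ − 310 → 23506
Giving 1032 / 61 / 6928 / 12410 / 23506.
Period 3.
Births: 12410 × 0.063 = 782
10–19: 1032 × 0.955 = 986
20–29: 61 × 0.97 = 59
30–39: 6928 × 0.933 = 6464
40+: 12410 × 0.953 + 23506 × 0.67 = 11827 + 15749 = 27576
Net migration: 0–9 + 40 → 822; 10–19 − 260 → 726; 20–29 + 140 → 199; 30–39 − 300 → 6164; 40+ − 310 → 27266
Giving 822 / 726 / 199 / 6164 / 27266.
Total: 56800 → 35177; change = -21623; percentage change = -38.1%

-38.1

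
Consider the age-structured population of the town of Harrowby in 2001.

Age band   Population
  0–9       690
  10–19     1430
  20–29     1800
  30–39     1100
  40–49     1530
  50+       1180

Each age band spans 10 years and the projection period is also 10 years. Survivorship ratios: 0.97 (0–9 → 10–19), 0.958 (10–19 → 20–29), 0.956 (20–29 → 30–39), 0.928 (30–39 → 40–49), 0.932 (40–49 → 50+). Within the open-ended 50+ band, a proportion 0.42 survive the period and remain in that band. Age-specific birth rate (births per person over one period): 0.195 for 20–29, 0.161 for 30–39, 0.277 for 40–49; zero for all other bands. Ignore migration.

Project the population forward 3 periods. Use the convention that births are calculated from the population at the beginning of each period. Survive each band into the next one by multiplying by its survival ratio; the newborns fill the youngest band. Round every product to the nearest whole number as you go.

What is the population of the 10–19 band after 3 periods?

802

Call the bands 1 to 6, youngest first.
Period 1:
Births: 1800 × 0.195 = 351  |  1100 × 0.161 = 177  |  1530 × 0.277 = 424 → 952
Band 2: 690 × 0.97 = 669
Band 3: 1430 × 0.958 = 1370
Band 4: 1800 × 0.956 = 1721
Band 5: 1100 × 0.928 = 1021
Band 6: 1530 × 0.932 + 1180 × 0.42 = 1426 + 496 = 1922
→ [952, 669, 1370, 1721, 1021, 1922]
Period 2:
Births: 1370 × 0.195 = 267  |  1721 × 0.161 = 277  |  1021 × 0.277 = 283 → 827
Band 2: 952 × 0.97 = 923
Band 3: 669 × 0.958 = 641
Band 4: 1370 × 0.956 = 1310
Band 5: 1721 × 0.928 = 1597
Band 6: 1021 × 0.932 + 1922 × 0.42 = 952 + 807 = 1759
→ [827, 923, 641, 1310, 1597, 1759]
Period 3:
Births: 641 × 0.195 = 125  |  1310 × 0.161 = 211  |  1597 × 0.277 = 442 → 778
Band 2: 827 × 0.97 = 802
Band 3: 923 × 0.958 = 884
Band 4: 641 × 0.956 = 613
Band 5: 1310 × 0.928 = 1216
Band 6: 1597 × 0.932 + 1759 × 0.42 = 1488 + 739 = 2227
→ [778, 802, 884, 613, 1216, 2227]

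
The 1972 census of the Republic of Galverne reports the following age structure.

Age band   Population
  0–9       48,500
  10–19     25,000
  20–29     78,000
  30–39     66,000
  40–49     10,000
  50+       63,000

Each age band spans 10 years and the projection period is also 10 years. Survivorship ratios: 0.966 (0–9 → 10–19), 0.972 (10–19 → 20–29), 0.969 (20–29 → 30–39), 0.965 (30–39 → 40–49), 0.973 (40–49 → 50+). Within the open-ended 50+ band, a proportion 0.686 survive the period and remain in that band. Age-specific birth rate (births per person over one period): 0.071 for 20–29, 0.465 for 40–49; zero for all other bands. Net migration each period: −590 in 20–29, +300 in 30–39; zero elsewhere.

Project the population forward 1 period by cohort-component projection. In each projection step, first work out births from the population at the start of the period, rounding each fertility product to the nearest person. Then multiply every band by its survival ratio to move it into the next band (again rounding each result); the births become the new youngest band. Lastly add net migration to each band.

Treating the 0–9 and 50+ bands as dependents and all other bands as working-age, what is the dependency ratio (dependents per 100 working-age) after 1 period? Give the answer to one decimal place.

30.0

(Groups numbered youngest = 1 to oldest = 6.)
— Period 1 —
Births: 78000 * 0.071 = 5538, 10000 * 0.465 = 4650 ⇒ total 10188
Group 2: 48500 * 0.966 = 46851
Group 3: 25000 * 0.972 = 24300
Group 4: 78000 * 0.969 = 75582
Group 5: 66000 * 0.965 = 63690
Group 6: 10000 * 0.973 + 63000 * 0.686 = 9730 + 43218 = 52948
Net migration: Group 3 − 590 → 23710; Group 4 + 300 → 75882
Giving 10188 / 46851 / 23710 / 75882 / 63690 / 52948.
Dependents (band 0–9 + band 50+) = 10188 + 52948 = 63136; working-age = 210133; ratio = 63136/210133 × 100 = 30.0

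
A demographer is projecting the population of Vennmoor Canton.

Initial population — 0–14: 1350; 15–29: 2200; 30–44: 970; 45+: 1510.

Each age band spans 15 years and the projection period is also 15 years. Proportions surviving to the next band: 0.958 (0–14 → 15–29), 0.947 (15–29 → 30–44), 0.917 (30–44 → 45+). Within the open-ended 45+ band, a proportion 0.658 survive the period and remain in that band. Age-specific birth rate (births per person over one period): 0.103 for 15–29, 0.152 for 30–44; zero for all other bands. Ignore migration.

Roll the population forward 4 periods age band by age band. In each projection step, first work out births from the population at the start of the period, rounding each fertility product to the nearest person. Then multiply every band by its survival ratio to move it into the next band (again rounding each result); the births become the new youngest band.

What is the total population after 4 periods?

[period 1]
Births: 2200 * 0.103 = 227 ; 970 * 0.152 = 147 ⇒ total 374
15–29: 1350 * 0.958 = 1293
30–44: 2200 * 0.947 = 2083
45+: 970 * 0.917 + 1510 * 0.658 = 889 + 994 = 1883
→ [374, 1293, 2083, 1883]
[period 2]
Births: 1293 * 0.103 = 133 ; 2083 * 0.152 = 317 ⇒ total 450
15–29: 374 * 0.958 = 358
30–44: 1293 * 0.947 = 1224
45+: 2083 * 0.917 + 1883 * 0.658 = 1910 + 1239 = 3149
→ [450, 358, 1224, 3149]
[period 3]
Births: 358 * 0.103 = 37 ; 1224 * 0.152 = 186 ⇒ total 223
15–29: 450 * 0.958 = 431
30–44: 358 * 0.947 = 339
45+: 1224 * 0.917 + 3149 * 0.658 = 1122 + 2072 = 3194
→ [223, 431, 339, 3194]
[period 4]
Births: 431 * 0.103 = 44 ; 339 * 0.152 = 52 ⇒ total 96
15–29: 223 * 0.958 = 214
30–44: 431 * 0.947 = 408
45+: 339 * 0.917 + 3194 * 0.658 = 311 + 2102 = 2413
→ [96, 214, 408, 2413]
Total after period 4: 96 + 214 + 408 + 2413 = 3131

3131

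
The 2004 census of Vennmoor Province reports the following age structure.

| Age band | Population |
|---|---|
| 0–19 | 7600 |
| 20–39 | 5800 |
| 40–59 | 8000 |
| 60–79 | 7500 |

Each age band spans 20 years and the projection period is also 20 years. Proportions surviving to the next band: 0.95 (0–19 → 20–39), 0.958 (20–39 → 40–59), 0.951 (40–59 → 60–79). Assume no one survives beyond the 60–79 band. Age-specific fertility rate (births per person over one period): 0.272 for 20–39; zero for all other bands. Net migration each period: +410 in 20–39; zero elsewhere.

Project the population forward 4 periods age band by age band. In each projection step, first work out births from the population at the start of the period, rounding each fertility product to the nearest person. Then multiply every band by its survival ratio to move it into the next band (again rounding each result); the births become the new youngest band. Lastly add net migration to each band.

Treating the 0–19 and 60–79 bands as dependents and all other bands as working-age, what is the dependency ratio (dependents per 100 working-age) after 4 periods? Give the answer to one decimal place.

— Period 1 —
Births: 5800 × 0.272 = 1578
20–39: 7600 × 0.95 = 7220
40–59: 5800 × 0.958 = 5556
60–79: 8000 × 0.951 = 7608
Net migration: 20–39 + 410 → 7630
Population now: 0–19=1578, 20–39=7630, 40–59=5556, 60–79=7608
— Period 2 —
Births: 7630 × 0.272 = 2075
20–39: 1578 × 0.95 = 1499
40–59: 7630 × 0.958 = 7310
60–79: 5556 × 0.951 = 5284
Net migration: 20–39 + 410 → 1909
Population now: 0–19=2075, 20–39=1909, 40–59=7310, 60–79=5284
— Period 3 —
Births: 1909 × 0.272 = 519
20–39: 2075 × 0.95 = 1971
40–59: 1909 × 0.958 = 1829
60–79: 7310 × 0.951 = 6952
Net migration: 20–39 + 410 → 2381
Population now: 0–19=519, 20–39=2381, 40–59=1829, 60–79=6952
— Period 4 —
Births: 2381 × 0.272 = 648
20–39: 519 × 0.95 = 493
40–59: 2381 × 0.958 = 2281
60–79: 1829 × 0.951 = 1739
Net migration: 20–39 + 410 → 903
Population now: 0–19=648, 20–39=903, 40–59=2281, 60–79=1739
Dependents (band 0–19 + band 60–79) = 648 + 1739 = 2387; working-age = 3184; ratio = 2387/3184 × 100 = 75.0

75.0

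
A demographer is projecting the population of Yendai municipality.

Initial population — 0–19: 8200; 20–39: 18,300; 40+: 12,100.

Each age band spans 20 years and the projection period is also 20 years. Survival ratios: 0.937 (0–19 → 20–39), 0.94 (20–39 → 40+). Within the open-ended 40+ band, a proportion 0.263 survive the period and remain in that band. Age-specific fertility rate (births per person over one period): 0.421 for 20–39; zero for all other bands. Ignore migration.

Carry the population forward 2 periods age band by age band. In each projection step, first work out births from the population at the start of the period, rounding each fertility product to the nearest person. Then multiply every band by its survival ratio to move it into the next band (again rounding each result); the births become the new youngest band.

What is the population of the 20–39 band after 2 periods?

[period 1]
Births: 18300 × 0.421 = 7704
20–39: 8200 × 0.937 = 7683
40+: 18300 × 0.94 + 12100 × 0.263 = 17202 + 3182 = 20384
End of period: [7704, 7683, 20384]
[period 2]
Births: 7683 × 0.421 = 3235
20–39: 7704 × 0.937 = 7219
40+: 7683 × 0.94 + 20384 × 0.263 = 7222 + 5361 = 12583
End of period: [3235, 7219, 12583]

7219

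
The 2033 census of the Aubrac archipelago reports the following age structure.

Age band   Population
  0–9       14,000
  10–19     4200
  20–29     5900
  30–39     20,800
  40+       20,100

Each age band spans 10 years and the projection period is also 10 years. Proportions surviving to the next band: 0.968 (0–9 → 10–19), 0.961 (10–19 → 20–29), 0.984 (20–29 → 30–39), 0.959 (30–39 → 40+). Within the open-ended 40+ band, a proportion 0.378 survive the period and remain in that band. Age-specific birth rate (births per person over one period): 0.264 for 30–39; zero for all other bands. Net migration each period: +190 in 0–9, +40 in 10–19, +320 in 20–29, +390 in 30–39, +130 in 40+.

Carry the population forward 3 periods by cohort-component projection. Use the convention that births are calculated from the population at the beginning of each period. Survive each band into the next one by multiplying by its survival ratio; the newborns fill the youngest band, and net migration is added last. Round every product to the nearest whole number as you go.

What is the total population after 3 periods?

33296

Period 1:
Births: 20800 × 0.264 = 5491
10–19: 14000 × 0.968 = 13552
20–29: 4200 × 0.961 = 4036
30–39: 5900 × 0.984 = 5806
40+: 20800 × 0.959 + 20100 × 0.378 = 19947 + 7598 = 27545
Net migration: 0–9 + 190 → 5681; 10–19 + 40 → 13592; 20–29 + 320 → 4356; 30–39 + 390 → 6196; 40+ + 130 → 27675
Population now: 0–9=5681, 10–19=13592, 20–29=4356, 30–39=6196, 40+=27675
Period 2:
Births: 6196 × 0.264 = 1636
10–19: 5681 × 0.968 = 5499
20–29: 13592 × 0.961 = 13062
30–39: 4356 × 0.984 = 4286
40+: 6196 × 0.959 + 27675 × 0.378 = 5942 + 10461 = 16403
Net migration: 0–9 + 190 → 1826; 10–19 + 40 → 5539; 20–29 + 320 → 13382; 30–39 + 390 → 4676; 40+ + 130 → 16533
Population now: 0–9=1826, 10–19=5539, 20–29=13382, 30–39=4676, 40+=16533
Period 3:
Births: 4676 × 0.264 = 1234
10–19: 1826 × 0.968 = 1768
20–29: 5539 × 0.961 = 5323
30–39: 13382 × 0.984 = 13168
40+: 4676 × 0.959 + 16533 × 0.378 = 4484 + 6249 = 10733
Net migration: 0–9 + 190 → 1424; 10–19 + 40 → 1808; 20–29 + 320 → 5643; 30–39 + 390 → 13558; 40+ + 130 → 10863
Population now: 0–9=1424, 10–19=1808, 20–29=5643, 30–39=13558, 40+=10863
Total after period 3: 1424 + 1808 + 5643 + 13558 + 10863 = 33296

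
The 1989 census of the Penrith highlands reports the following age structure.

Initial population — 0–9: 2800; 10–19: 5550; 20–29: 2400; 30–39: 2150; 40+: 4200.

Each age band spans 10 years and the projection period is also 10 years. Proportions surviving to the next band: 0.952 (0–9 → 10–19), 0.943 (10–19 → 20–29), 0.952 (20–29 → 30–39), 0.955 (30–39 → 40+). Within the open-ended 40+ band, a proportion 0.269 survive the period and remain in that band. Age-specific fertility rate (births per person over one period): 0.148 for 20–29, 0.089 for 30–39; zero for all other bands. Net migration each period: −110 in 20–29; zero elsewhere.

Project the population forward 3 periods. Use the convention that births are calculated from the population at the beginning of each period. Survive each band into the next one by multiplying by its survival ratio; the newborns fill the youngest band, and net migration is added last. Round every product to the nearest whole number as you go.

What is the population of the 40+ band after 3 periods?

5475

Let band 1 be 0–9 through band 5 = 40+.
Period 1.
Births: 2400 × 0.148 = 355  |  2150 × 0.089 = 191 — total 546
Band 2: 2800 × 0.952 = 2666
Band 3: 5550 × 0.943 = 5234
Band 4: 2400 × 0.952 = 2285
Band 5: 2150 × 0.955 + 4200 × 0.269 = 2053 + 1130 = 3183
Net migration: Band 3 − 110 → 5124
End of period: [546, 2666, 5124, 2285, 3183]
Period 2.
Births: 5124 × 0.148 = 758  |  2285 × 0.089 = 203 — total 961
Band 2: 546 × 0.952 = 520
Band 3: 2666 × 0.943 = 2514
Band 4: 5124 × 0.952 = 4878
Band 5: 2285 × 0.955 + 3183 × 0.269 = 2182 + 856 = 3038
Net migration: Band 3 − 110 → 2404
End of period: [961, 520, 2404, 4878, 3038]
Period 3.
Births: 2404 × 0.148 = 356  |  4878 × 0.089 = 434 — total 790
Band 2: 961 × 0.952 = 915
Band 3: 520 × 0.943 = 490
Band 4: 2404 × 0.952 = 2289
Band 5: 4878 × 0.955 + 3038 × 0.269 = 4658 + 817 = 5475
Net migration: Band 3 − 110 → 380
End of period: [790, 915, 380, 2289, 5475]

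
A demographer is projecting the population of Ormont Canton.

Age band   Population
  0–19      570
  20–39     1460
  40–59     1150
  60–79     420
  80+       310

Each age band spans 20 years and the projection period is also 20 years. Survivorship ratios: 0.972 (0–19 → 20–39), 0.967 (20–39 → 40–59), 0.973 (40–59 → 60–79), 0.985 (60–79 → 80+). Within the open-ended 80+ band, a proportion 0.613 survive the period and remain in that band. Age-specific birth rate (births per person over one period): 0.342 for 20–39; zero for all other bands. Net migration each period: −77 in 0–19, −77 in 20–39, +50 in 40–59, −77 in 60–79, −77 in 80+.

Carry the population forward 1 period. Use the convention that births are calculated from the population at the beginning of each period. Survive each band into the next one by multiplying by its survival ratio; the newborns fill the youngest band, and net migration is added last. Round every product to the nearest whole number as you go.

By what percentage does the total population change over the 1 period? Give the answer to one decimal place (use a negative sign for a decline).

Period 1:
Births: 1460 * 0.342 = 499
20–39: 570 * 0.972 = 554
40–59: 1460 * 0.967 = 1412
60–79: 1150 * 0.973 = 1119
80+: 420 * 0.985 + 310 * 0.613 = 414 + 190 = 604
Net migration: 0–19 − 77 → 422; 20–39 − 77 → 477; 40–59 + 50 → 1462; 60–79 − 77 → 1042; 80+ − 77 → 527
→ [422, 477, 1462, 1042, 527]
Total: 3910 → 3930; change = 20; percentage change = 0.5%

0.5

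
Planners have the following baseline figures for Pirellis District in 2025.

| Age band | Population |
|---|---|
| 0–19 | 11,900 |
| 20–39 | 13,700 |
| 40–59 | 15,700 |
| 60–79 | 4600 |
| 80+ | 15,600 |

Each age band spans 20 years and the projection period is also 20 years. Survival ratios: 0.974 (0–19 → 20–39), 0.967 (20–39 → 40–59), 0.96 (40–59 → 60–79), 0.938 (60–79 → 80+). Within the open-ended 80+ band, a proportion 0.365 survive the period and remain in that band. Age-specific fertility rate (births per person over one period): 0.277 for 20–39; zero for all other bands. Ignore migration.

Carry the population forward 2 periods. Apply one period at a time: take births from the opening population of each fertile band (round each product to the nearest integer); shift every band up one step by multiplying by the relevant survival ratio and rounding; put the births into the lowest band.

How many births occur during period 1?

3795

(Bands numbered youngest = 1 to oldest = 5.)
Period 1:
Births: 13700 × 0.277 = 3795
Band 2: 11900 × 0.974 = 11591
Band 3: 13700 × 0.967 = 13248
Band 4: 15700 × 0.96 = 15072
Band 5: 4600 × 0.938 + 15600 × 0.365 = 4315 + 5694 = 10009
End of period: [3795, 11591, 13248, 15072, 10009]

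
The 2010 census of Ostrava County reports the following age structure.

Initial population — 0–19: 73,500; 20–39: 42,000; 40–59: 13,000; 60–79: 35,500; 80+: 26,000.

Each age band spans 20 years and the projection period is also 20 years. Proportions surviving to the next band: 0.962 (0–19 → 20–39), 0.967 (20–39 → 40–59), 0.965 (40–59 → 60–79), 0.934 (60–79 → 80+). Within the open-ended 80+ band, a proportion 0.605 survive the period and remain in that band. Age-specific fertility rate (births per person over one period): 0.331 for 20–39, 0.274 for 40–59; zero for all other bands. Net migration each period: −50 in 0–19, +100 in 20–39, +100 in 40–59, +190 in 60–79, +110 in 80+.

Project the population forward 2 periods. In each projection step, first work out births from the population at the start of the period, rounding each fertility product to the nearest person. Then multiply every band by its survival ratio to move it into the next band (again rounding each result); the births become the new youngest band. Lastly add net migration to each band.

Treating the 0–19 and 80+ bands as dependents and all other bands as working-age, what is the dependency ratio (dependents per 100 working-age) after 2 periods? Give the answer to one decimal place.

61.0

Period 1:
Births: 42000 * 0.331 = 13902 ; 13000 * 0.274 = 3562 ⇒ total 17464
20–39: 73500 * 0.962 = 70707
40–59: 42000 * 0.967 = 40614
60–79: 13000 * 0.965 = 12545
80+: 35500 * 0.934 + 26000 * 0.605 = 33157 + 15730 = 48887
Net migration: 0–19 − 50 → 17414; 20–39 + 100 → 70807; 40–59 + 100 → 40714; 60–79 + 190 → 12735; 80+ + 110 → 48997
→ [17414, 70807, 40714, 12735, 48997]
Period 2:
Births: 70807 * 0.331 = 23437 ; 40714 * 0.274 = 11156 ⇒ total 34593
20–39: 17414 * 0.962 = 16752
40–59: 70807 * 0.967 = 68470
60–79: 40714 * 0.965 = 39289
80+: 12735 * 0.934 + 48997 * 0.605 = 11894 + 29643 = 41537
Net migration: 0–19 − 50 → 34543; 20–39 + 100 → 16852; 40–59 + 100 → 68570; 60–79 + 190 → 39479; 80+ + 110 → 41647
→ [34543, 16852, 68570, 39479, 41647]
Dependents (band 0–19 + band 80+) = 34543 + 41647 = 76190; working-age = 124901; ratio = 76190/124901 × 100 = 61.0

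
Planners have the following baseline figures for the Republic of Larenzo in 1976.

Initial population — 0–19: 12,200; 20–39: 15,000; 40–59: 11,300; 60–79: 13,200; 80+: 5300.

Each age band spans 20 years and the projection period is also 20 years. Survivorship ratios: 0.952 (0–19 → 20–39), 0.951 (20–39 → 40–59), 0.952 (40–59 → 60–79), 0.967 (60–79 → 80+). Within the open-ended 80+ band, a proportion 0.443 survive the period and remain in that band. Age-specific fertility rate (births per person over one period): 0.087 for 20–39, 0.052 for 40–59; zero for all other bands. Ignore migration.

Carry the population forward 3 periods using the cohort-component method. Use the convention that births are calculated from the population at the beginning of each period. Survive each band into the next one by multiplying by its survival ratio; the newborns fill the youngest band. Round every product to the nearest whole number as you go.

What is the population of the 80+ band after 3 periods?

20706

[period 1]
Births: 15000 * 0.087 = 1305, 11300 * 0.052 = 588 — total 1893
20–39: 12200 * 0.952 = 11614
40–59: 15000 * 0.951 = 14265
60–79: 11300 * 0.952 = 10758
80+: 13200 * 0.967 + 5300 * 0.443 = 12764 + 2348 = 15112
End of period: [1893, 11614, 14265, 10758, 15112]
[period 2]
Births: 11614 * 0.087 = 1010, 14265 * 0.052 = 742 — total 1752
20–39: 1893 * 0.952 = 1802
40–59: 11614 * 0.951 = 11045
60–79: 14265 * 0.952 = 13580
80+: 10758 * 0.967 + 15112 * 0.443 = 10403 + 6695 = 17098
End of period: [1752, 1802, 11045, 13580, 17098]
[period 3]
Births: 1802 * 0.087 = 157, 11045 * 0.052 = 574 — total 731
20–39: 1752 * 0.952 = 1668
40–59: 1802 * 0.951 = 1714
60–79: 11045 * 0.952 = 10515
80+: 13580 * 0.967 + 17098 * 0.443 = 13132 + 7574 = 20706
End of period: [731, 1668, 1714, 10515, 20706]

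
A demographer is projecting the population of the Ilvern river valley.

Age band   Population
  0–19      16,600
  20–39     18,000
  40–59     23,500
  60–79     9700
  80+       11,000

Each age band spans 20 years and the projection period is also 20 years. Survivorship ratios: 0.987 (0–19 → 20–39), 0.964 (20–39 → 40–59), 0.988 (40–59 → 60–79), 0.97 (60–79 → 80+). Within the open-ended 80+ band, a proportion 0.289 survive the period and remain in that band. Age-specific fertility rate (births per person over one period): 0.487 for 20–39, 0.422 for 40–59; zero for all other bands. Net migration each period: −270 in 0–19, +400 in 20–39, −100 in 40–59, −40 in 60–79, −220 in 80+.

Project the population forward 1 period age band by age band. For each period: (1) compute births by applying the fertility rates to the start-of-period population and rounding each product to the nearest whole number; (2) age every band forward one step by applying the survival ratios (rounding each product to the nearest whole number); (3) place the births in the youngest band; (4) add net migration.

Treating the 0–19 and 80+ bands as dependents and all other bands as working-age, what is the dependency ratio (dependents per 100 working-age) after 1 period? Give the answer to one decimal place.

53.8

After projecting period 1:
Births: 18000 * 0.487 = 8766 ; 23500 * 0.422 = 9917 ⇒ total 18683
20–39: 16600 * 0.987 = 16384
40–59: 18000 * 0.964 = 17352
60–79: 23500 * 0.988 = 23218
80+: 9700 * 0.97 + 11000 * 0.289 = 9409 + 3179 = 12588
Net migration: 0–19 − 270 → 18413; 20–39 + 400 → 16784; 40–59 − 100 → 17252; 60–79 − 40 → 23178; 80+ − 220 → 12368
→ [18413, 16784, 17252, 23178, 12368]
Dependents (band 0–19 + band 80+) = 18413 + 12368 = 30781; working-age = 57214; ratio = 30781/57214 × 100 = 53.8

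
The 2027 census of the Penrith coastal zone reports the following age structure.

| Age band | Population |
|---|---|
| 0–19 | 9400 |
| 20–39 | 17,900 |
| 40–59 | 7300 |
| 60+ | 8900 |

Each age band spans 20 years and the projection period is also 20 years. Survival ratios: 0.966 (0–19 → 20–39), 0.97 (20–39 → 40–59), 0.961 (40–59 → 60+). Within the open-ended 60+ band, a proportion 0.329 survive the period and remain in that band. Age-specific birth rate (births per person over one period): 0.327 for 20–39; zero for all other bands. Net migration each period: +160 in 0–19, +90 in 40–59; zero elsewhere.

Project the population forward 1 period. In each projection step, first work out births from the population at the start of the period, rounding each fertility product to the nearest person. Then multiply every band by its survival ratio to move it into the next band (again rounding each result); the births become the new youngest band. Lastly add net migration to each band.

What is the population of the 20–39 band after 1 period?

9080

Numbering the groups 1..4 from youngest to oldest:
— Period 1 —
Births: 17900 × 0.327 = 5853
Group 2: 9400 × 0.966 = 9080
Group 3: 17900 × 0.97 = 17363
Group 4: 7300 × 0.961 + 8900 × 0.329 = 7015 + 2928 = 9943
Net migration: Group 1 + 160 → 6013; Group 3 + 90 → 17453
→ [6013, 9080, 17453, 9943]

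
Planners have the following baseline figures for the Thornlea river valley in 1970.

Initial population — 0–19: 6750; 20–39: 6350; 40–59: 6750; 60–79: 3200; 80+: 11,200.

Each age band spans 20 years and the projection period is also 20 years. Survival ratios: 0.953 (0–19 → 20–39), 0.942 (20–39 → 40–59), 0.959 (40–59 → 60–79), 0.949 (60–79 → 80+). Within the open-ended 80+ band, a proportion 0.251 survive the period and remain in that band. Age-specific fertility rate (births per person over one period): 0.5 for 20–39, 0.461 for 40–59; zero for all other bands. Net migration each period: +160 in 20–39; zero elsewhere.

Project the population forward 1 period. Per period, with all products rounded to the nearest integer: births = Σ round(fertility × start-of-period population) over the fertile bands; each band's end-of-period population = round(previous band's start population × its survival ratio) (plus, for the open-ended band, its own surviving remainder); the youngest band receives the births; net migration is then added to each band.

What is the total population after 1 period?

31183

(Bands numbered youngest = 1 to oldest = 5.)
[period 1]
Births: 6350 × 0.5 = 3175, 6750 × 0.461 = 3112 ⇒ total 6287
Band 2: 6750 × 0.953 = 6433
Band 3: 6350 × 0.942 = 5982
Band 4: 6750 × 0.959 = 6473
Band 5: 3200 × 0.949 + 11200 × 0.251 = 3037 + 2811 = 5848
Net migration: Band 2 + 160 → 6593
Giving 6287 / 6593 / 5982 / 6473 / 5848.
Total after period 1: 6287 + 6593 + 5982 + 6473 + 5848 = 31183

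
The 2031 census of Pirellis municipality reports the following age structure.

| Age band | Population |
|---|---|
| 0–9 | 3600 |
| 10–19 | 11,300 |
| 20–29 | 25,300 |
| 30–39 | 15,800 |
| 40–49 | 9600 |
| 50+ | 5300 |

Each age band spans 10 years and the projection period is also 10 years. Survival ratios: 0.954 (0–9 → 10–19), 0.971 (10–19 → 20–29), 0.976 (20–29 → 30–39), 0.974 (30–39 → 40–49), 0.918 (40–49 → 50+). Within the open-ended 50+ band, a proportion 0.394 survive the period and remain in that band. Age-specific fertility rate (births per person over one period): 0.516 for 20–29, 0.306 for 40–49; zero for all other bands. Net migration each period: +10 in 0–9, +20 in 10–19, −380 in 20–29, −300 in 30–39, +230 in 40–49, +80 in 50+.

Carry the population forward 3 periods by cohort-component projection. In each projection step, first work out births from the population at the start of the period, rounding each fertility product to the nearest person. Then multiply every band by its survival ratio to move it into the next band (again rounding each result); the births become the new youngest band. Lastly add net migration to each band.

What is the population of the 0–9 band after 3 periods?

8886

Numbering the bands 1..6 from youngest to oldest:
[period 1]
Births: 25300 × 0.516 = 13055 ; 9600 × 0.306 = 2938 → total 15993
Band 2: 3600 × 0.954 = 3434
Band 3: 11300 × 0.971 = 10972
Band 4: 25300 × 0.976 = 24693
Band 5: 15800 × 0.974 = 15389
Band 6: 9600 × 0.918 + 5300 × 0.394 = 8813 + 2088 = 10901
Net migration: Band 1 + 10 → 16003; Band 2 + 20 → 3454; Band 3 − 380 → 10592; Band 4 − 300 → 24393; Band 5 + 230 → 15619; Band 6 + 80 → 10981
Population now: 0–9=16003, 10–19=3454, 20–29=10592, 30–39=24393, 40–49=15619, 50+=10981
[period 2]
Births: 10592 × 0.516 = 5465 ; 15619 × 0.306 = 4779 → total 10244
Band 2: 16003 × 0.954 = 15267
Band 3: 3454 × 0.971 = 3354
Band 4: 10592 × 0.976 = 10338
Band 5: 24393 × 0.974 = 23759
Band 6: 15619 × 0.918 + 10981 × 0.394 = 14338 + 4327 = 18665
Net migration: Band 1 + 10 → 10254; Band 2 + 20 → 15287; Band 3 − 380 → 2974; Band 4 − 300 → 10038; Band 5 + 230 → 23989; Band 6 + 80 → 18745
Population now: 0–9=10254, 10–19=15287, 20–29=2974, 30–39=10038, 40–49=23989, 50+=18745
[period 3]
Births: 2974 × 0.516 = 1535 ; 23989 × 0.306 = 7341 → total 8876
Band 2: 10254 × 0.954 = 9782
Band 3: 15287 × 0.971 = 14844
Band 4: 2974 × 0.976 = 2903
Band 5: 10038 × 0.974 = 9777
Band 6: 23989 × 0.918 + 18745 × 0.394 = 22022 + 7386 = 29408
Net migration: Band 1 + 10 → 8886; Band 2 + 20 → 9802; Band 3 − 380 → 14464; Band 4 − 300 → 2603; Band 5 + 230 → 10007; Band 6 + 80 → 29488
Population now: 0–9=8886, 10–19=9802, 20–29=14464, 30–39=2603, 40–49=10007, 50+=29488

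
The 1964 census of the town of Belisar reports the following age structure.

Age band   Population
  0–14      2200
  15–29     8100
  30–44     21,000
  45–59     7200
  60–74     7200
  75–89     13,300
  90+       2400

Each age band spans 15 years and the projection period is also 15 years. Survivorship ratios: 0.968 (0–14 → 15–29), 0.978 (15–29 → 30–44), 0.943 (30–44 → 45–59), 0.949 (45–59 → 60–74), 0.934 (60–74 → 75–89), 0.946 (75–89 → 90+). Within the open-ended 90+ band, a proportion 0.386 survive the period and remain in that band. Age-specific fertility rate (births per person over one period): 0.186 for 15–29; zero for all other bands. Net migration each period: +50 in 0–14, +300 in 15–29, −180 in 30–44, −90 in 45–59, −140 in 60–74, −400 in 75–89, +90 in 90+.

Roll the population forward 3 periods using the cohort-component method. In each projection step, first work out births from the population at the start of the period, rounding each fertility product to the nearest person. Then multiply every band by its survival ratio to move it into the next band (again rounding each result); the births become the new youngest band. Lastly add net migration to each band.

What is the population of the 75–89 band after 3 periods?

Let band 1 be 0–14 through band 7 = 90+.
[period 1]
Births: 8100 * 0.186 = 1507
Band 2: 2200 * 0.968 = 2130
Band 3: 8100 * 0.978 = 7922
Band 4: 21000 * 0.943 = 19803
Band 5: 7200 * 0.949 = 6833
Band 6: 7200 * 0.934 = 6725
Band 7: 13300 * 0.946 + 2400 * 0.386 = 12582 + 926 = 13508
Net migration: Band 1 + 50 → 1557; Band 2 + 300 → 2430; Band 3 − 180 → 7742; Band 4 − 90 → 19713; Band 5 − 140 → 6693; Band 6 − 400 → 6325; Band 7 + 90 → 13598
Population now: 0–14=1557, 15–29=2430, 30–44=7742, 45–59=19713, 60–74=6693, 75–89=6325, 90+=13598
[period 2]
Births: 2430 * 0.186 = 452
Band 2: 1557 * 0.968 = 1507
Band 3: 2430 * 0.978 = 2377
Band 4: 7742 * 0.943 = 7301
Band 5: 19713 * 0.949 = 18708
Band 6: 6693 * 0.934 = 6251
Band 7: 6325 * 0.946 + 13598 * 0.386 = 5983 + 5249 = 11232
Net migration: Band 1 + 50 → 502; Band 2 + 300 → 1807; Band 3 − 180 → 2197; Band 4 − 90 → 7211; Band 5 − 140 → 18568; Band 6 − 400 → 5851; Band 7 + 90 → 11322
Population now: 0–14=502, 15–29=1807, 30–44=2197, 45–59=7211, 60–74=18568, 75–89=5851, 90+=11322
[period 3]
Births: 1807 * 0.186 = 336
Band 2: 502 * 0.968 = 486
Band 3: 1807 * 0.978 = 1767
Band 4: 2197 * 0.943 = 2072
Band 5: 7211 * 0.949 = 6843
Band 6: 18568 * 0.934 = 17343
Band 7: 5851 * 0.946 + 11322 * 0.386 = 5535 + 4370 = 9905
Net migration: Band 1 + 50 → 386; Band 2 + 300 → 786; Band 3 − 180 → 1587; Band 4 − 90 → 1982; Band 5 − 140 → 6703; Band 6 − 400 → 16943; Band 7 + 90 → 9995
Population now: 0–14=386, 15–29=786, 30–44=1587, 45–59=1982, 60–74=6703, 75–89=16943, 90+=9995

16943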